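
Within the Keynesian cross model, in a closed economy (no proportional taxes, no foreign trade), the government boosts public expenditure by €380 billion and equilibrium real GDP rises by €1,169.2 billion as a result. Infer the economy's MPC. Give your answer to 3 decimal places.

Implied spending multiplier k = ΔY/ΔG = 1,169.2/380 ≈ 3.0768.
Since k = 1/(1 − MPC), MPC = 1 − 1/k = 1 − ΔG/ΔY = 1 − 380/1,169.2 ≈ 0.675.

0.675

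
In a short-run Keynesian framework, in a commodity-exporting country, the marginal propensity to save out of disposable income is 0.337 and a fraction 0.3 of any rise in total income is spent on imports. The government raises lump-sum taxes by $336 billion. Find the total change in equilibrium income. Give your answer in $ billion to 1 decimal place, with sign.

−$349.7 billion

MPC = 1 − MPS = 1 − 0.337 = 0.663.
A lump-sum tax change of +$336 billion shifts disposable income by −$336 billion; first-round consumption changes by −c × ΔT = −0.663 × (+$336 billion) = −$222.768 billion.
Expenditure multiplier = 1/(1 − c + m) = 1/(1 − 0.663 + 0.3) = 1/0.637 ≈ 1.57.
The tax multiplier is −c × k ≈ −1.041, so ΔY = k × (−c·ΔT) = (−$222.768 billion) / 0.637 ≈ −$349.7 billion.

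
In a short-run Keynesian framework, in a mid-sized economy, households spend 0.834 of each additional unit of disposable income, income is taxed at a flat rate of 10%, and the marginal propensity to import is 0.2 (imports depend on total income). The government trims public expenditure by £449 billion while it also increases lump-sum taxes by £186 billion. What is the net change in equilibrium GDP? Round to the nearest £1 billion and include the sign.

−£1,344 billion

Expenditure multiplier = 1/(1 − c(1−t) + m) = 1/(1 − 0.834×0.9 + 0.2) = 1/0.4494 ≈ 2.225.
ΔG contributes k·ΔG = (−£449 billion) / 0.4494 ≈ −£999.1 billion.
ΔT of +£186 billion changes first-round spending by −c·ΔT = −£155.124 billion, contributing k·(−c·ΔT) = (−£155.124 billion) / 0.4494 ≈ −£345.2 billion.
Net ΔY = k(ΔG − c·ΔT) = (−£604.124 billion) / 0.4494 ≈ −£1,344 billion.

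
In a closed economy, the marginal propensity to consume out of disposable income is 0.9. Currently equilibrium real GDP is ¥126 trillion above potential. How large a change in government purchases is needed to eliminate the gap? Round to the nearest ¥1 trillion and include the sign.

−¥13 trillion

Spending multiplier = 1/(1 − MPC) = 1/(1 − 0.9) = 1/0.1 = 10.
Need ΔY = −¥126 trillion, so ΔG = ΔY/k = (−¥126 trillion) × 0.1 ≈ −¥13 trillion.
The government should cut government purchases by ¥13 trillion.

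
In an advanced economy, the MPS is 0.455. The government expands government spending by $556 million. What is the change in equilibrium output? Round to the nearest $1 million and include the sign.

MPC = 1 − MPS = 1 − 0.455 = 0.545.
Spending multiplier = 1/(1 − MPC) = 1/(1 − 0.545) = 1/0.455 ≈ 2.198.
ΔY = k × ΔG = (+$556 million) / 0.455 ≈ +$1,222 million.

+$1,222 million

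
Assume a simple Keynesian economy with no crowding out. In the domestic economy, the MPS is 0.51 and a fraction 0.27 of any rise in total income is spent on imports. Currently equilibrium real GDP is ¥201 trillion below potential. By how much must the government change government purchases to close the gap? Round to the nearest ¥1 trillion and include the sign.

+¥157 trillion

MPC = 1 − MPS = 1 − 0.51 = 0.49.
Spending multiplier = 1/(1 − c + m) = 1/(1 − 0.49 + 0.27) = 1/0.78 ≈ 1.282.
Need ΔY = +¥201 trillion, so ΔG = ΔY/k = (+¥201 trillion) × 0.78 ≈ +¥157 trillion.
The government should increase government purchases by ¥157 trillion.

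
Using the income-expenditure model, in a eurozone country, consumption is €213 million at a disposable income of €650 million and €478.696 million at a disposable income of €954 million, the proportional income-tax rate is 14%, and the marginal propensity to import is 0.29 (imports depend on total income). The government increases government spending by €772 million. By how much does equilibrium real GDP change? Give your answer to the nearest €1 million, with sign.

+€1,434 million

MPC = ΔC/ΔYd = (478.696 − 213)/(954 − 650) = 265.696/304 = 0.874.
Expenditure multiplier = 1/(1 − c(1−t) + m) = 1/(1 − 0.874×0.86 + 0.29) = 1/0.53836 ≈ 1.857.
ΔY = k × ΔG = (+€772 million) / 0.53836 ≈ +€1,434 million.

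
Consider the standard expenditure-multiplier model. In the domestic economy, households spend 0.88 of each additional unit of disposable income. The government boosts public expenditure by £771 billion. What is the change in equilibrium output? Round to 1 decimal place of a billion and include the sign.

Expenditure multiplier = 1/(1 − MPC) = 1/(1 − 0.88) = 1/0.12 ≈ 8.333.
ΔY = k × ΔG = (+£771 billion) / 0.12 = +£6,425 billion.

+£6,425.0 billion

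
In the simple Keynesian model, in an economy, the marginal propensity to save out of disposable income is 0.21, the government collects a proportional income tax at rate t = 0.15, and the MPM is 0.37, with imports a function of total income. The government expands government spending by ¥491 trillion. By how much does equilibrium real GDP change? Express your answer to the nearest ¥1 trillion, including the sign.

+¥703 trillion

MPC = 1 − MPS = 1 − 0.21 = 0.79.
Spending multiplier = 1/(1 − c(1−t) + m) = 1/(1 − 0.79×0.85 + 0.37) = 1/0.6985 ≈ 1.432.
ΔY = k × ΔG = (+¥491 trillion) / 0.6985 ≈ +¥703 trillion.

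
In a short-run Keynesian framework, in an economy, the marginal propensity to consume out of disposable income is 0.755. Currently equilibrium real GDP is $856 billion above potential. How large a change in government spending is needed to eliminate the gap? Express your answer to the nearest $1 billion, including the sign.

−$210 billion

Spending multiplier = 1/(1 − MPC) = 1/(1 − 0.755) = 1/0.245 ≈ 4.082.
Need ΔY = −$856 billion, so ΔG = ΔY/k = (−$856 billion) × 0.245 ≈ −$210 billion.
The government should cut government spending by $210 billion.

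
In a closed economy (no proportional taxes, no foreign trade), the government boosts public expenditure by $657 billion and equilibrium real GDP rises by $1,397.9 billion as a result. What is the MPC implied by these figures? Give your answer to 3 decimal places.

0.530

Implied spending multiplier k = ΔY/ΔG = 1,397.9/657 ≈ 2.1277.
Since k = 1/(1 − MPC), MPC = 1 − 1/k = 1 − ΔG/ΔY = 1 − 657/1,397.9 ≈ 0.530.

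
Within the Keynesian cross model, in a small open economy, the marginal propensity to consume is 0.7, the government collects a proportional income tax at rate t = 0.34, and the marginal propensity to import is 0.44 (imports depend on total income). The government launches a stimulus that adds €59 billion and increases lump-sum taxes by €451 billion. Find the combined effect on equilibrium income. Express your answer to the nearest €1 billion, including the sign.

−€262 billion

Expenditure multiplier = 1/(1 − c(1−t) + m) = 1/(1 − 0.7×0.66 + 0.44) = 1/0.978 ≈ 1.022.
ΔG contributes k·ΔG = (+€59 billion) / 0.978 ≈ +€60.3 billion.
ΔT of +€451 billion changes first-round spending by −c·ΔT = −€315.7 billion, contributing k·(−c·ΔT) = (−€315.7 billion) / 0.978 ≈ −€322.8 billion.
Net ΔY = k(ΔG − c·ΔT) = (−€256.7 billion) / 0.978 ≈ −€262 billion.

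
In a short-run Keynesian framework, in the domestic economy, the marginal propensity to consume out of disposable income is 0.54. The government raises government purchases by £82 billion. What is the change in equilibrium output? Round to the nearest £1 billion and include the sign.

Government-spending multiplier = 1/(1 − MPC) = 1/(1 − 0.54) = 1/0.46 ≈ 2.174.
ΔY = k × ΔG = (+£82 billion) / 0.46 ≈ +£178 billion.

+£178 billion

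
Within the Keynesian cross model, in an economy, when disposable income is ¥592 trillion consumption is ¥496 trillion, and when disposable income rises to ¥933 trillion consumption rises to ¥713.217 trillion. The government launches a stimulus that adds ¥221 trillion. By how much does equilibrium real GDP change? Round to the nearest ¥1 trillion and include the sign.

MPC = ΔC/ΔYd = (713.217 − 496)/(933 − 592) = 217.217/341 = 0.637.
Spending multiplier = 1/(1 − MPC) = 1/(1 − 0.637) = 1/0.363 ≈ 2.755.
ΔY = k × ΔG = (+¥221 trillion) / 0.363 ≈ +¥609 trillion.

+¥609 trillion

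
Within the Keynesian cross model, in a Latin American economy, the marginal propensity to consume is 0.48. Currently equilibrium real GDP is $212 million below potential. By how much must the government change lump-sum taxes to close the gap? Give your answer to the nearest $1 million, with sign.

Spending multiplier = 1/(1 − MPC) = 1/(1 − 0.48) = 1/0.52 ≈ 1.923.
Tax multiplier = −c·k = −0.48/0.52 ≈ −0.923. Need ΔY = +$212 million, so ΔT = ΔY/(−c·k) = −(+$212 million) × 0.52 / 0.48 ≈ −$230 million.
The government should cut lump-sum taxes by $230 million.

−$230 million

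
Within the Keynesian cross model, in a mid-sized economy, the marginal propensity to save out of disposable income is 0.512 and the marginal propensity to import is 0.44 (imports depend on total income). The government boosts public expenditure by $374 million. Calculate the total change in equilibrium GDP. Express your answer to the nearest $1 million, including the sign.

+$393 million

MPC = 1 − MPS = 1 − 0.512 = 0.488.
Government-spending multiplier = 1/(1 − c + m) = 1/(1 − 0.488 + 0.44) = 1/0.952 ≈ 1.05.
ΔY = k × ΔG = (+$374 million) / 0.952 ≈ +$393 million.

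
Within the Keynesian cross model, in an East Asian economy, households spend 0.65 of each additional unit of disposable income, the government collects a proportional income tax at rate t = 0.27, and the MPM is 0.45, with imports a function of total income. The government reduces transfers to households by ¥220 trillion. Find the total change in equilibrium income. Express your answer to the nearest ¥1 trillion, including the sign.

The transfer change shifts disposable income by −¥220 trillion, so first-round consumption changes by c·ΔTR = 0.65 × (−¥220 trillion) = −¥143 trillion.
Expenditure multiplier = 1/(1 − c(1−t) + m) = 1/(1 − 0.65×0.73 + 0.45) = 1/0.9755 ≈ 1.025.
The transfer multiplier is c × k ≈ 0.666, so ΔY = k × (c·ΔTR) = (−¥143 trillion) / 0.9755 ≈ −¥147 trillion.

−¥147 trillion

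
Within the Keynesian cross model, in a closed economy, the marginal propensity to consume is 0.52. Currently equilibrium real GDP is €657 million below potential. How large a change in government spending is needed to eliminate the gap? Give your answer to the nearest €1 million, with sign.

Spending multiplier = 1/(1 − MPC) = 1/(1 − 0.52) = 1/0.48 ≈ 2.083.
Need ΔY = +€657 million, so ΔG = ΔY/k = (+€657 million) × 0.48 ≈ +€315 million.
The government should increase government spending by €315 million.

+€315 million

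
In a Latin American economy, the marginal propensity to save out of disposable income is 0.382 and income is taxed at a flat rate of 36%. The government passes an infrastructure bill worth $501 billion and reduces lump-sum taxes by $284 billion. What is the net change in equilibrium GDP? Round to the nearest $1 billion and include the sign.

+$1,119 billion

MPC = 1 − MPS = 1 − 0.382 = 0.618.
Expenditure multiplier = 1/(1 − c(1−t)) = 1/(1 − 0.618×0.64) = 1/0.60448 ≈ 1.654.
ΔG contributes k·ΔG = (+$501 billion) / 0.60448 ≈ +$828.8 billion.
ΔT of −$284 billion changes first-round spending by −c·ΔT = +$175.512 billion, contributing k·(−c·ΔT) = (+$175.512 billion) / 0.60448 ≈ +$290.4 billion.
Net ΔY = k(ΔG − c·ΔT) = (+$676.512 billion) / 0.60448 ≈ +$1,119 billion.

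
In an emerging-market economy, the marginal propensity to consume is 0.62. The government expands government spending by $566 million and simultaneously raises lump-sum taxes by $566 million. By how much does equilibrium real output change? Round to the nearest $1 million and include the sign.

Expenditure multiplier = 1/(1 − MPC) = 1/(1 − 0.62) = 1/0.38 ≈ 2.632.
ΔG contributes k·ΔG = (+$566 million) / 0.38 ≈ +$1,489.5 million.
ΔT of +$566 million changes first-round spending by −c·ΔT = −$350.92 million, contributing k·(−c·ΔT) = (−$350.92 million) / 0.38 ≈ −$923.5 million.
With ΔG = ΔT and no other leakages, the balanced-budget multiplier is 1, so ΔY = ΔG = +$566 million.

+$566 million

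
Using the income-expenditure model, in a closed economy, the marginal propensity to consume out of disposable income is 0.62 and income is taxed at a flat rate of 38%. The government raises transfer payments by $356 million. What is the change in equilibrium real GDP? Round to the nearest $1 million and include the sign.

+$359 million

The transfer change shifts disposable income by +$356 million, so first-round consumption changes by c·ΔTR = 0.62 × (+$356 million) = +$220.72 million.
Expenditure multiplier = 1/(1 − c(1−t)) = 1/(1 − 0.62×0.62) = 1/0.6156 ≈ 1.624.
The transfer multiplier is c × k ≈ 1.007, so ΔY = k × (c·ΔTR) = (+$220.72 million) / 0.6156 ≈ +$359 million.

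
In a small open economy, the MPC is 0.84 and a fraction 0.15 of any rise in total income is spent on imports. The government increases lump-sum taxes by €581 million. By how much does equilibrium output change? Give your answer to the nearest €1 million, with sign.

A lump-sum tax change of +€581 million shifts disposable income by −€581 million; first-round consumption changes by −c × ΔT = −0.84 × (+€581 million) = −€488.04 million.
Expenditure multiplier = 1/(1 − c + m) = 1/(1 − 0.84 + 0.15) = 1/0.31 ≈ 3.226.
The tax multiplier is −c × k ≈ −2.71, so ΔY = k × (−c·ΔT) = (−€488.04 million) / 0.31 ≈ −€1,574 million.

−€1,574 million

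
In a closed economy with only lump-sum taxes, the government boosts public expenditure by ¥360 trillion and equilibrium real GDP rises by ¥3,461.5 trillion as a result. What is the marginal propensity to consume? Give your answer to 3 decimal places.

Implied spending multiplier k = ΔY/ΔG = 3,461.5/360 ≈ 9.6153.
Since k = 1/(1 − MPC), MPC = 1 − 1/k = 1 − ΔG/ΔY = 1 − 360/3,461.5 ≈ 0.896.

0.896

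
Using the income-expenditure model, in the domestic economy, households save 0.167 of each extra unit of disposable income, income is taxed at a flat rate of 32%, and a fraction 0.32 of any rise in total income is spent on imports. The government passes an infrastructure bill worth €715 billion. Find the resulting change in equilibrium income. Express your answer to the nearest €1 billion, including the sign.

+€949 billion

MPC = 1 − MPS = 1 − 0.167 = 0.833.
Government-spending multiplier = 1/(1 − c(1−t) + m) = 1/(1 − 0.833×0.68 + 0.32) = 1/0.75356 ≈ 1.327.
ΔY = k × ΔG = (+€715 billion) / 0.75356 ≈ +€949 billion.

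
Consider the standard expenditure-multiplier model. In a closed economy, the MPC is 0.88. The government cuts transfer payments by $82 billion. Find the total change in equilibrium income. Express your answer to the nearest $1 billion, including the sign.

−$601 billion

The transfer change shifts disposable income by −$82 billion, so first-round consumption changes by c·ΔTR = 0.88 × (−$82 billion) = −$72.16 billion.
Expenditure multiplier = 1/(1 − MPC) = 1/(1 − 0.88) = 1/0.12 ≈ 8.333.
The transfer multiplier is c × k ≈ 7.333, so ΔY = k × (c·ΔTR) = (−$72.16 billion) / 0.12 ≈ −$601 billion.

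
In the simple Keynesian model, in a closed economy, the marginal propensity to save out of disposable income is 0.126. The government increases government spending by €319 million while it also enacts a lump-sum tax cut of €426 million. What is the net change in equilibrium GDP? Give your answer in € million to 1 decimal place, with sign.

MPC = 1 − MPS = 1 − 0.126 = 0.874.
Expenditure multiplier = 1/(1 − MPC) = 1/(1 − 0.874) = 1/0.126 ≈ 7.937.
ΔG contributes k·ΔG = (+€319 million) / 0.126 ≈ +€2,531.7 million.
ΔT of −€426 million changes first-round spending by −c·ΔT = +€372.324 million, contributing k·(−c·ΔT) = (+€372.324 million) / 0.126 ≈ +€2,955 million.
Net ΔY = k(ΔG − c·ΔT) = (+€691.324 million) / 0.126 ≈ +€5,486.7 million.

+€5,486.7 million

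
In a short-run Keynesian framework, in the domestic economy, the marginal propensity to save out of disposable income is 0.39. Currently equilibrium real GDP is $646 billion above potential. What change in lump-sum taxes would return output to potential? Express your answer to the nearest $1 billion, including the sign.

MPC = 1 − MPS = 1 − 0.39 = 0.61.
Spending multiplier = 1/(1 − MPC) = 1/(1 − 0.61) = 1/0.39 ≈ 2.564.
Tax multiplier = −c·k = −0.61/0.39 ≈ −1.564. Need ΔY = −$646 billion, so ΔT = ΔY/(−c·k) = −(−$646 billion) × 0.39 / 0.61 ≈ +$413 billion.
The government should raise lump-sum taxes by $413 billion.

+$413 billion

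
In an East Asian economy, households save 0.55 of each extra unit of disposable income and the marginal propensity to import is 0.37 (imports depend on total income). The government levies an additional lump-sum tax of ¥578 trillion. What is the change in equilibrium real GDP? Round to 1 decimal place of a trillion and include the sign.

−¥282.7 trillion

MPC = 1 − MPS = 1 − 0.55 = 0.45.
A lump-sum tax change of +¥578 trillion shifts disposable income by −¥578 trillion; first-round consumption changes by −c × ΔT = −0.45 × (+¥578 trillion) = −¥260.1 trillion.
Expenditure multiplier = 1/(1 − c + m) = 1/(1 − 0.45 + 0.37) = 1/0.92 ≈ 1.087.
The tax multiplier is −c × k ≈ −0.489, so ΔY = k × (−c·ΔT) = (−¥260.1 trillion) / 0.92 ≈ −¥282.7 trillion.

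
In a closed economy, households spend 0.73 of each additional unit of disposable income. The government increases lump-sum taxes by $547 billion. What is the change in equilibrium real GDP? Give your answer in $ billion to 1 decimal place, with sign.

A lump-sum tax change of +$547 billion shifts disposable income by −$547 billion; first-round consumption changes by −c × ΔT = −0.73 × (+$547 billion) = −$399.31 billion.
Expenditure multiplier = 1/(1 − MPC) = 1/(1 − 0.73) = 1/0.27 ≈ 3.704.
The tax multiplier is −c × k ≈ −2.704, so ΔY = k × (−c·ΔT) = (−$399.31 billion) / 0.27 ≈ −$1,478.9 billion.

−$1,478.9 billion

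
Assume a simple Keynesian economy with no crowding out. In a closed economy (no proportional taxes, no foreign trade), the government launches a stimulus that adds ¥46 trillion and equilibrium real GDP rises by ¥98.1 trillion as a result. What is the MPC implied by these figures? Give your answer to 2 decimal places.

Implied spending multiplier k = ΔY/ΔG = 98.1/46 ≈ 2.1326.
Since k = 1/(1 − MPC), MPC = 1 − 1/k = 1 − ΔG/ΔY = 1 − 46/98.1 ≈ 0.53.

0.53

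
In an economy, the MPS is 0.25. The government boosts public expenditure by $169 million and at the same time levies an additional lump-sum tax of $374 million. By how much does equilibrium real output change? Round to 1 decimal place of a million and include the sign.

MPC = 1 − MPS = 1 − 0.25 = 0.75.
Expenditure multiplier = 1/(1 − MPC) = 1/(1 − 0.75) = 1/0.25 = 4.
ΔG contributes k·ΔG = (+$169 million) / 0.25 = +$676 million.
ΔT of +$374 million changes first-round spending by −c·ΔT = −$280.5 million, contributing k·(−c·ΔT) = (−$280.5 million) / 0.25 = −$1,122 million.
Net ΔY = k(ΔG − c·ΔT) = (−$111.5 million) / 0.25 = −$446 million.

−$446.0 million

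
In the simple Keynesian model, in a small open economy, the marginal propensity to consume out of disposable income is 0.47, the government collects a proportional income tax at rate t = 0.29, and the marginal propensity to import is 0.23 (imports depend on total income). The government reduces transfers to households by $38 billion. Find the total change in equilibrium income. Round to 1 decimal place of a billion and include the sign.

−$19.9 billion

The transfer change shifts disposable income by −$38 billion, so first-round consumption changes by c·ΔTR = 0.47 × (−$38 billion) = −$17.86 billion.
Expenditure multiplier = 1/(1 − c(1−t) + m) = 1/(1 − 0.47×0.71 + 0.23) = 1/0.8963 ≈ 1.116.
The transfer multiplier is c × k ≈ 0.524, so ΔY = k × (c·ΔTR) = (−$17.86 billion) / 0.8963 ≈ −$19.9 billion.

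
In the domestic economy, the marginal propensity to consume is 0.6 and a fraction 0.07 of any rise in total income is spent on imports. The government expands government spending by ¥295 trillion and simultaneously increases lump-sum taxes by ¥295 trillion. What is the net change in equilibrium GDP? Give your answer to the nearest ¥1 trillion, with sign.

+¥251 trillion

Expenditure multiplier = 1/(1 − c + m) = 1/(1 − 0.6 + 0.07) = 1/0.47 ≈ 2.128.
ΔG contributes k·ΔG = (+¥295 trillion) / 0.47 ≈ +¥627.7 trillion.
ΔT of +¥295 trillion changes first-round spending by −c·ΔT = −¥177 trillion, contributing k·(−c·ΔT) = (−¥177 trillion) / 0.47 ≈ −¥376.6 trillion.
Net ΔY = k(ΔG − c·ΔT) = (+¥118 trillion) / 0.47 ≈ +¥251 trillion.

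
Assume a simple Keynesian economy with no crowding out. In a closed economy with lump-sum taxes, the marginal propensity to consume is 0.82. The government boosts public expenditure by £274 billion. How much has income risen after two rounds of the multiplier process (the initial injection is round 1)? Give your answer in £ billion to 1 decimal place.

Round 1 adds ΔG = £274 billion; each later round is MPC = 0.82 times the previous.
After 2 rounds: 274 + 224.68 = ΔG·(1 − c^2)/(1 − c) = 274 × (1 − 0.6724)/0.18 ≈ £498.7 billion.

£498.7 billion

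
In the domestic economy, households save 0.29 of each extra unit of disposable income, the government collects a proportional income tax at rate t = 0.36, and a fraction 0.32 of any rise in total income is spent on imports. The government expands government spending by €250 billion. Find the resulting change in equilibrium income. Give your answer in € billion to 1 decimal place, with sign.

MPC = 1 − MPS = 1 − 0.29 = 0.71.
Government-spending multiplier = 1/(1 − c(1−t) + m) = 1/(1 − 0.71×0.64 + 0.32) = 1/0.8656 ≈ 1.155.
ΔY = k × ΔG = (+€250 billion) / 0.8656 ≈ +€288.8 billion.

+€288.8 billion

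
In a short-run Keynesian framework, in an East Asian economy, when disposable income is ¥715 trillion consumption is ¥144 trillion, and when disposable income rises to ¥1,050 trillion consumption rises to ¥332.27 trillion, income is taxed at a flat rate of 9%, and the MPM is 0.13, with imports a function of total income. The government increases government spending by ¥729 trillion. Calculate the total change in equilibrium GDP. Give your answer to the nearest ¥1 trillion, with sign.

MPC = ΔC/ΔYd = (332.27 − 144)/(1,050 − 715) = 188.27/335 = 0.562.
Expenditure multiplier = 1/(1 − c(1−t) + m) = 1/(1 − 0.562×0.91 + 0.13) = 1/0.61858 ≈ 1.617.
ΔY = k × ΔG = (+¥729 trillion) / 0.61858 ≈ +¥1,179 trillion.

+¥1,179 trillion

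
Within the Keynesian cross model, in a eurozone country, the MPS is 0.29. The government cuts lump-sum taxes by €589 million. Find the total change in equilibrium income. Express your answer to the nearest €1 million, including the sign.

MPC = 1 − MPS = 1 − 0.29 = 0.71.
A lump-sum tax change of −€589 million shifts disposable income by +€589 million; first-round consumption changes by −c × ΔT = −0.71 × (−€589 million) = +€418.19 million.
Expenditure multiplier = 1/(1 − MPC) = 1/(1 − 0.71) = 1/0.29 ≈ 3.448.
The tax multiplier is −c × k ≈ −2.448, so ΔY = k × (−c·ΔT) = (+€418.19 million) / 0.29 ≈ +€1,442 million.

+€1,442 million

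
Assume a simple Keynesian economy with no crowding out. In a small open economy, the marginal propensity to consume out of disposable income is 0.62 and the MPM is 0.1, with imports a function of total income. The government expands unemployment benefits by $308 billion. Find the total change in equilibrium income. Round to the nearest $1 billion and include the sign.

The transfer change shifts disposable income by +$308 billion, so first-round consumption changes by c·ΔTR = 0.62 × (+$308 billion) = +$190.96 billion.
Expenditure multiplier = 1/(1 − c + m) = 1/(1 − 0.62 + 0.1) = 1/0.48 ≈ 2.083.
The transfer multiplier is c × k ≈ 1.292, so ΔY = k × (c·ΔTR) = (+$190.96 billion) / 0.48 ≈ +$398 billion.

+$398 billion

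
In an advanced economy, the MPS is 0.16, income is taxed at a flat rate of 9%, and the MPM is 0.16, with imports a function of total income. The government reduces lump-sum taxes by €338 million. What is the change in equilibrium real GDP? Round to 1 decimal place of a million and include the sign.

MPC = 1 − MPS = 1 − 0.16 = 0.84.
A lump-sum tax change of −€338 million shifts disposable income by +€338 million; first-round consumption changes by −c × ΔT = −0.84 × (−€338 million) = +€283.92 million.
Expenditure multiplier = 1/(1 − c(1−t) + m) = 1/(1 − 0.84×0.91 + 0.16) = 1/0.3956 ≈ 2.528.
The tax multiplier is −c × k ≈ −2.123, so ΔY = k × (−c·ΔT) = (+€283.92 million) / 0.3956 ≈ +€717.7 million.

+€717.7 million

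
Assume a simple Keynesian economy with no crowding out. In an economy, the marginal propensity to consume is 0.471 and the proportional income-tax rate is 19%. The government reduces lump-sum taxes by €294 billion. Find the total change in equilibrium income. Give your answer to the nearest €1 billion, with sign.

A lump-sum tax change of −€294 billion shifts disposable income by +€294 billion; first-round consumption changes by −c × ΔT = −0.471 × (−€294 billion) = +€138.474 billion.
Expenditure multiplier = 1/(1 − c(1−t)) = 1/(1 − 0.471×0.81) = 1/0.61849 ≈ 1.617.
The tax multiplier is −c × k ≈ −0.762, so ΔY = k × (−c·ΔT) = (+€138.474 billion) / 0.61849 ≈ +€224 billion.

+€224 billion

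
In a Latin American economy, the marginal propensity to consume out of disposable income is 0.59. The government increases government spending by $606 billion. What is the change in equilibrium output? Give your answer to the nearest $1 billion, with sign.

+$1,478 billion

Expenditure multiplier = 1/(1 − MPC) = 1/(1 − 0.59) = 1/0.41 ≈ 2.439.
ΔY = k × ΔG = (+$606 billion) / 0.41 ≈ +$1,478 billion.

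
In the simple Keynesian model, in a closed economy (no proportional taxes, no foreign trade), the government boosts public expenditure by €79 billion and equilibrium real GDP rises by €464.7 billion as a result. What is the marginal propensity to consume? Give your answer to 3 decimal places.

Implied spending multiplier k = ΔY/ΔG = 464.7/79 ≈ 5.8823.
Since k = 1/(1 − MPC), MPC = 1 − 1/k = 1 − ΔG/ΔY = 1 − 79/464.7 ≈ 0.830.

0.830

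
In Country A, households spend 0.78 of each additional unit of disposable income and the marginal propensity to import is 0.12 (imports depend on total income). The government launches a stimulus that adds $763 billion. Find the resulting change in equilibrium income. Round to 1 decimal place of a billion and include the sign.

+$2,244.1 billion

Expenditure multiplier = 1/(1 − c + m) = 1/(1 − 0.78 + 0.12) = 1/0.34 ≈ 2.941.
ΔY = k × ΔG = (+$763 billion) / 0.34 ≈ +$2,244.1 billion.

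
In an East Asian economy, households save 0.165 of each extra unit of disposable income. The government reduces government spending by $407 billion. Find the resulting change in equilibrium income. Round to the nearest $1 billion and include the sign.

MPC = 1 − MPS = 1 − 0.165 = 0.835.
Expenditure multiplier = 1/(1 − MPC) = 1/(1 − 0.835) = 1/0.165 ≈ 6.061.
ΔY = k × ΔG = (−$407 billion) / 0.165 ≈ −$2,467 billion.

−$2,467 billion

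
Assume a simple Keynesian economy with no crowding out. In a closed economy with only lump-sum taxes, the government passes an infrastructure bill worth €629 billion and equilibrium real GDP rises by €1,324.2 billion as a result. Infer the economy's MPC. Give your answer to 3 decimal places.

Implied spending multiplier k = ΔY/ΔG = 1,324.2/629 ≈ 2.1052.
Since k = 1/(1 − MPC), MPC = 1 − 1/k = 1 − ΔG/ΔY = 1 − 629/1,324.2 ≈ 0.525.

0.525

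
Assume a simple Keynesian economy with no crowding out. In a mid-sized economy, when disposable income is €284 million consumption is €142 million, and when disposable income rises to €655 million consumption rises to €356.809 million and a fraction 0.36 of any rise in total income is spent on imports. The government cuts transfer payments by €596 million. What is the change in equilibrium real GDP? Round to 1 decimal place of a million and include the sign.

MPC = ΔC/ΔYd = (356.809 − 142)/(655 − 284) = 214.809/371 = 0.579.
The transfer change shifts disposable income by −€596 million, so first-round consumption changes by c·ΔTR = 0.579 × (−€596 million) = −€345.084 million.
Expenditure multiplier = 1/(1 − c + m) = 1/(1 − 0.579 + 0.36) = 1/0.781 ≈ 1.28.
The transfer multiplier is c × k ≈ 0.741, so ΔY = k × (c·ΔTR) = (−€345.084 million) / 0.781 ≈ −€441.8 million.

−€441.8 million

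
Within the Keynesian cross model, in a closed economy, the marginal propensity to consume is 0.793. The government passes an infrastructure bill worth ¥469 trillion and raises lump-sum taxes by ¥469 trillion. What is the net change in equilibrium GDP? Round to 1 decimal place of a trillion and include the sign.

Expenditure multiplier = 1/(1 − MPC) = 1/(1 − 0.793) = 1/0.207 ≈ 4.831.
ΔG contributes k·ΔG = (+¥469 trillion) / 0.207 ≈ +¥2,265.7 trillion.
ΔT of +¥469 trillion changes first-round spending by −c·ΔT = −¥371.917 trillion, contributing k·(−c·ΔT) = (−¥371.917 trillion) / 0.207 ≈ −¥1,796.7 trillion.
With ΔG = ΔT and no other leakages, the balanced-budget multiplier is 1, so ΔY = ΔG = +¥469 trillion.

+¥469.0 trillion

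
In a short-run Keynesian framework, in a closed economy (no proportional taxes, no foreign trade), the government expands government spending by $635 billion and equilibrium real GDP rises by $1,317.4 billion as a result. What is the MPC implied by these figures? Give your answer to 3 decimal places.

Implied spending multiplier k = ΔY/ΔG = 1,317.4/635 ≈ 2.0746.
Since k = 1/(1 − MPC), MPC = 1 − 1/k = 1 − ΔG/ΔY = 1 − 635/1,317.4 ≈ 0.518.

0.518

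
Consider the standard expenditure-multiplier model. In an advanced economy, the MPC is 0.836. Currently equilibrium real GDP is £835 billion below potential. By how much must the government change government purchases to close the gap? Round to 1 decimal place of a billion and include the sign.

+£136.9 billion

Spending multiplier = 1/(1 − MPC) = 1/(1 − 0.836) = 1/0.164 ≈ 6.098.
Need ΔY = +£835 billion, so ΔG = ΔY/k = (+£835 billion) × 0.164 ≈ +£136.9 billion.
The government should increase government purchases by £136.9 billion.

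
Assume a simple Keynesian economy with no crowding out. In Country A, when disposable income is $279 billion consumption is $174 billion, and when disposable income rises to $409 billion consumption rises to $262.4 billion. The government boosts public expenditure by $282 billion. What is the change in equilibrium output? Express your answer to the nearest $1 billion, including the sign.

MPC = ΔC/ΔYd = (262.4 − 174)/(409 − 279) = 88.4/130 = 0.68.
Expenditure multiplier = 1/(1 − MPC) = 1/(1 − 0.68) = 1/0.32 = 3.125.
ΔY = k × ΔG = (+$282 billion) / 0.32 ≈ +$881 billion.

+$881 billion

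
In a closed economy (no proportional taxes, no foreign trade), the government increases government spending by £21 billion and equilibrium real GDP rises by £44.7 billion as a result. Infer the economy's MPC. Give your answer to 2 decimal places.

Implied spending multiplier k = ΔY/ΔG = 44.7/21 ≈ 2.1286.
Since k = 1/(1 − MPC), MPC = 1 − 1/k = 1 − ΔG/ΔY = 1 − 21/44.7 ≈ 0.53.

0.53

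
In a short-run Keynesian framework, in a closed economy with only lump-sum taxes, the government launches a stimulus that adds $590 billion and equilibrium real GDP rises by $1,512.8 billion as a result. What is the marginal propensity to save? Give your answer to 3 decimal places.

0.390

Implied spending multiplier k = ΔY/ΔG = 1,512.8/590 ≈ 2.5641.
Since k = 1/(1 − MPC), MPC = 1 − 1/k = 1 − ΔG/ΔY = 1 − 590/1,512.8 ≈ 0.610.
MPS = 1 − MPC = 0.390.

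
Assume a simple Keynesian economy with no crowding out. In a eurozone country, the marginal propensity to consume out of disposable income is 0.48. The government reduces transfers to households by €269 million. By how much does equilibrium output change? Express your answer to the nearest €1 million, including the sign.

The transfer change shifts disposable income by −€269 million, so first-round consumption changes by c·ΔTR = 0.48 × (−€269 million) = −€129.12 million.
Expenditure multiplier = 1/(1 − MPC) = 1/(1 − 0.48) = 1/0.52 ≈ 1.923.
The transfer multiplier is c × k ≈ 0.923, so ΔY = k × (c·ΔTR) = (−€129.12 million) / 0.52 ≈ −€248 million.

−€248 million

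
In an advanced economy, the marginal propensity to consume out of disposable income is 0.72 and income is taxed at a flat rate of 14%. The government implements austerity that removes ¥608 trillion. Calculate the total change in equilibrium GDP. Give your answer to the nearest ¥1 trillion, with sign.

Spending multiplier = 1/(1 − c(1−t)) = 1/(1 − 0.72×0.86) = 1/0.3808 ≈ 2.626.
ΔY = k × ΔG = (−¥608 trillion) / 0.3808 ≈ −¥1,597 trillion.

−¥1,597 trillion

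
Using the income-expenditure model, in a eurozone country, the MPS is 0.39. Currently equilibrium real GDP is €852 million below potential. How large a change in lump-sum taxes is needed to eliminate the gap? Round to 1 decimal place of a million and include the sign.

MPC = 1 − MPS = 1 − 0.39 = 0.61.
Spending multiplier = 1/(1 − MPC) = 1/(1 − 0.61) = 1/0.39 ≈ 2.564.
Tax multiplier = −c·k = −0.61/0.39 ≈ −1.564. Need ΔY = +€852 million, so ΔT = ΔY/(−c·k) = −(+€852 million) × 0.39 / 0.61 ≈ −€544.7 million.
The government should cut lump-sum taxes by €544.7 million.

−€544.7 million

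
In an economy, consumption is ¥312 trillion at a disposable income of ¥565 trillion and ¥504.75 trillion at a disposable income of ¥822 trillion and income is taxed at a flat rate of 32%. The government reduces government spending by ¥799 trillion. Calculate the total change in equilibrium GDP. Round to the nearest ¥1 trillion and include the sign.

MPC = ΔC/ΔYd = (504.75 − 312)/(822 − 565) = 192.75/257 = 0.75.
Spending multiplier = 1/(1 − c(1−t)) = 1/(1 − 0.75×0.68) = 1/0.49 ≈ 2.041.
ΔY = k × ΔG = (−¥799 trillion) / 0.49 ≈ −¥1,631 trillion.

−¥1,631 trillion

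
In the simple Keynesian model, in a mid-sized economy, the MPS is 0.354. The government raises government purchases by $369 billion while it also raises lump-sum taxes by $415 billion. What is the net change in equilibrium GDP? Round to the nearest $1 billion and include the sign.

MPC = 1 − MPS = 1 − 0.354 = 0.646.
Expenditure multiplier = 1/(1 − MPC) = 1/(1 − 0.646) = 1/0.354 ≈ 2.825.
ΔG contributes k·ΔG = (+$369 billion) / 0.354 ≈ +$1,042.4 billion.
ΔT of +$415 billion changes first-round spending by −c·ΔT = −$268.09 billion, contributing k·(−c·ΔT) = (−$268.09 billion) / 0.354 ≈ −$757.3 billion.
Net ΔY = k(ΔG − c·ΔT) = (+$100.91 billion) / 0.354 ≈ +$285 billion.

+$285 billion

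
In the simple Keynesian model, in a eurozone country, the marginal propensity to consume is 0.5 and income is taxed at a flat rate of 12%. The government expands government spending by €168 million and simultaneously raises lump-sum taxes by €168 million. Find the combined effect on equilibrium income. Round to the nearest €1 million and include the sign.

+€150 million

Expenditure multiplier = 1/(1 − c(1−t)) = 1/(1 − 0.5×0.88) = 1/0.56 ≈ 1.786.
ΔG contributes k·ΔG = (+€168 million) / 0.56 = +€300 million.
ΔT of +€168 million changes first-round spending by −c·ΔT = −€84 million, contributing k·(−c·ΔT) = (−€84 million) / 0.56 = −€150 million.
Net ΔY = k(ΔG − c·ΔT) = (+€84 million) / 0.56 = +€150 million.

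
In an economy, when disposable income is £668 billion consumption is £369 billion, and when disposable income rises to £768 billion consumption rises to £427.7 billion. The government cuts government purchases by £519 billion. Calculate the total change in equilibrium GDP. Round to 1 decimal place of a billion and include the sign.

−£1,256.7 billion

MPC = ΔC/ΔYd = (427.7 − 369)/(768 − 668) = 58.7/100 = 0.587.
Spending multiplier = 1/(1 − MPC) = 1/(1 − 0.587) = 1/0.413 ≈ 2.421.
ΔY = k × ΔG = (−£519 billion) / 0.413 ≈ −£1,256.7 billion.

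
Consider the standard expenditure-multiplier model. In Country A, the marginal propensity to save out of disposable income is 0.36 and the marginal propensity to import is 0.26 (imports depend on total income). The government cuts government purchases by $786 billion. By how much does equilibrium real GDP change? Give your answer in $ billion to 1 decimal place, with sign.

MPC = 1 − MPS = 1 − 0.36 = 0.64.
Expenditure multiplier = 1/(1 − c + m) = 1/(1 − 0.64 + 0.26) = 1/0.62 ≈ 1.613.
ΔY = k × ΔG = (−$786 billion) / 0.62 ≈ −$1,267.7 billion.

−$1,267.7 billion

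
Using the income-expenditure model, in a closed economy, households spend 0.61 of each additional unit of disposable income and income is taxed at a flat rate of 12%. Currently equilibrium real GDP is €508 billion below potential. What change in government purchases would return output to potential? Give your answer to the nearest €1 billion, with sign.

+€235 billion

Spending multiplier = 1/(1 − c(1−t)) = 1/(1 − 0.61×0.88) = 1/0.4632 ≈ 2.159.
Need ΔY = +€508 billion, so ΔG = ΔY/k = (+€508 billion) × 0.4632 ≈ +€235 billion.
The government should increase government purchases by €235 billion.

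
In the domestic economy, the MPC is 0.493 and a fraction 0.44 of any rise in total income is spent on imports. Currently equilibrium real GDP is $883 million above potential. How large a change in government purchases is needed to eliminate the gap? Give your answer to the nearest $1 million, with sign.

−$836 million

Spending multiplier = 1/(1 − c + m) = 1/(1 − 0.493 + 0.44) = 1/0.947 ≈ 1.056.
Need ΔY = −$883 million, so ΔG = ΔY/k = (−$883 million) × 0.947 ≈ −$836 million.
The government should cut government purchases by $836 million.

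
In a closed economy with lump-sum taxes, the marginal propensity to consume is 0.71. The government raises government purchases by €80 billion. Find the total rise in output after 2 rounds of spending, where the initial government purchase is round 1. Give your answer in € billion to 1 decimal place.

Round 1 adds ΔG = €80 billion; each later round is MPC = 0.71 times the previous.
After 2 rounds: 80 + 56.8 = ΔG·(1 − c^2)/(1 − c) = 80 × (1 − 0.5041)/0.29 = €136.8 billion.

€136.8 billion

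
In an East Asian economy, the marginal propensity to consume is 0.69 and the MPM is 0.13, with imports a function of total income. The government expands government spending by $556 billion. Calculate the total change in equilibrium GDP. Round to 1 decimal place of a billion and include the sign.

+$1,263.6 billion

Spending multiplier = 1/(1 − c + m) = 1/(1 − 0.69 + 0.13) = 1/0.44 ≈ 2.273.
ΔY = k × ΔG = (+$556 billion) / 0.44 ≈ +$1,263.6 billion.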